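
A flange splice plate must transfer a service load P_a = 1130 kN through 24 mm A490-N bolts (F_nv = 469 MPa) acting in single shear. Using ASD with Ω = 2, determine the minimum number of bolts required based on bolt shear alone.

A_b = π·24²/4 = 452.4 mm².
Per-bolt allowable strength R_n/Ω = 469 × 452.4 × 1 / 1000 / 2 = 106.1 kN.
n ≥ 1130 / 106.1 = 10.65 → use 11 bolts.

11 bolts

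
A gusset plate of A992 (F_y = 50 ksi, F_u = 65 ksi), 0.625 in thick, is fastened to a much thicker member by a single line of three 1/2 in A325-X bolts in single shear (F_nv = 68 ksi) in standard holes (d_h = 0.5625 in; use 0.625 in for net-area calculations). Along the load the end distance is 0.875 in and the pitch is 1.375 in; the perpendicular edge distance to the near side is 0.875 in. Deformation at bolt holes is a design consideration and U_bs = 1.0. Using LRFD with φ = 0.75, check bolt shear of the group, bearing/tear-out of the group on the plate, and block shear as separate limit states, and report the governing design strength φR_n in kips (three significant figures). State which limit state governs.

Bolt shear: A_b = π·0.5²/4 = 0.1963 in²; R_n = 68 × 0.1963 × 3 × 1 = 40.06 kips → 0.75 × 40.06 = 30 kips.
Bearing: edge l_c = 0.5938, r_n = 28.95 kips; interior l_c = 0.8125, r_n = 39.61 kips; R_n = 28.95 + 2·39.61 = 108.2 kips → 81.1 kips.
Block shear: A_gv = 2.266, A_nv = 1.289, A_nt = 0.3516 in²; R_n = min(0.6F_uA_nv, 0.6F_yA_gv) + U_bs·F_u·A_nt = 73.12 kips → 54.8 kips.
Bolt shear governs: 30 kips.

30 kips (bolt shear governs)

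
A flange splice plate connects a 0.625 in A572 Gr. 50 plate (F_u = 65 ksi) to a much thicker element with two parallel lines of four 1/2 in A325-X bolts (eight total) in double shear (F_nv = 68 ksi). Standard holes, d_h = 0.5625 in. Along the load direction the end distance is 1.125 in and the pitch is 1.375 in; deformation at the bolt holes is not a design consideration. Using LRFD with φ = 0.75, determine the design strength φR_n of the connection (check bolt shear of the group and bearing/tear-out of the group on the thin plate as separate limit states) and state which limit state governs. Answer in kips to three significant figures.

Bolt shear: A_b = π·0.5²/4 = 0.1963 in²; R_n = 68 × 0.1963 × 8 × 2 = 213.6 kips → 0.75 × 213.6 = 160 kips.
Bearing (1.5 l_c t F_u ≤ 3.0 d t F_u): upper limit = 3.0·0.5·0.625·65 = 60.94 kips.
  Edge l_c = 1.125 − 0.5625/2 = 0.8438 → r_n = 51.42 kips; interior l_c = 1.375 − 0.5625 = 0.8125 → r_n = 49.51 kips.
  R_n,bearing = 2·51.42 + 6·49.51 = 399.9 kips → 0.75 × 399.9 = 300 kips.
Bolt shear governs: 160 kips.

160 kips (bolt shear governs)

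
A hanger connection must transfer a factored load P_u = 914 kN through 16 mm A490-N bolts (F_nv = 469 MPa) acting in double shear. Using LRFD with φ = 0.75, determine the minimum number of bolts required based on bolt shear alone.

7 bolts

A_b = π·16²/4 = 201.1 mm².
Per-bolt design strength φR_n = 0.75 × 469 × 201.1 × 2 / 1000 = 141.4 kN.
n ≥ 914 / 141.4 = 6.462 → use 7 bolts.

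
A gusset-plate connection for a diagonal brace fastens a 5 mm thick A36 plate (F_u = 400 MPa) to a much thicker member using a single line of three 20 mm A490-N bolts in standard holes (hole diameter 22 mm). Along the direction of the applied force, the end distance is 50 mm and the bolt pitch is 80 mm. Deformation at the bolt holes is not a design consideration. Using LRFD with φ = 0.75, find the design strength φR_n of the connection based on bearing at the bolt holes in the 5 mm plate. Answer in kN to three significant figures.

268 kN

Per bolt r_n = 1.5 l_c t F_u ≤ 3.0 d t F_u; upper limit = 3.0 × 20 × 5 × 400 / 1000 = 120 kN.
Edge bolt: l_c = 50 − 22/2 = 39 mm → 1.5 × 39 × 5 × 400 / 1000 = 117 → r_n = 117 kN.
Interior bolts: l_c = 80 − 22 = 58 mm → 1.5 × 58 × 5 × 400 / 1000 = 174 → r_n = 120 kN.
R_n = 1 × 117 + 2 × 120 = 357 kN.
Design strength φR_n = 0.75 × 357 = 268 kN.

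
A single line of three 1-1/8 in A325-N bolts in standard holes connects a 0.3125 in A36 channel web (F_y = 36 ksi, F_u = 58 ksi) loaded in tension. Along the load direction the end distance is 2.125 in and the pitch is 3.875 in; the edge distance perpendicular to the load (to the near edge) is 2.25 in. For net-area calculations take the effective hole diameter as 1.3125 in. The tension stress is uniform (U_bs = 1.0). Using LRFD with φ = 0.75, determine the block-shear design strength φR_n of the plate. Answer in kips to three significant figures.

71.7 kips

Shear plane L_v = 2.125 + 2·3.875 = 9.875 in; A_gv = 9.875 × 0.3125 = 3.086 in².
A_nv = (9.875 − 2.5·1.3125) × 0.3125 = 2.061 in².
A_nt = (2.25 − 0.5·1.3125) × 0.3125 = 0.498 in².
0.6 F_u A_nv = 71.71 kips; 0.6 F_y A_gv = 66.66 kips → shear yielding governs the shear term.
R_n = 66.66 + 1.0 × 58 × 0.498 = 95.54 kips.
Design strength φR_n = 0.75 × 95.54 = 71.7 kips.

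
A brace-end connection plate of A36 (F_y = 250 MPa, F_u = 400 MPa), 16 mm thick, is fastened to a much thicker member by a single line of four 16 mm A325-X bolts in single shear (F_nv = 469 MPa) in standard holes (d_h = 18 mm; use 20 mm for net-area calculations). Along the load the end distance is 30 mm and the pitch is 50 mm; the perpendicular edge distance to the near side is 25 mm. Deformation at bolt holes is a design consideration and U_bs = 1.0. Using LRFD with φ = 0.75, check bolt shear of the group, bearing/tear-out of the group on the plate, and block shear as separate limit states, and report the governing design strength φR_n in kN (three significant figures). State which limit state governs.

283 kN (bolt shear governs)

Bolt shear: A_b = π·16²/4 = 201.1 mm²; R_n = 469 × 201.1 × 4 × 1 / 1000 = 377.2 kN → 0.75 × 377.2 = 283 kN.
Bearing: edge l_c = 21, r_n = 161.3 kN; interior l_c = 32, r_n = 245.8 kN; R_n = 161.3 + 3·245.8 = 898.6 kN → 674 kN.
Block shear: A_gv = 2880, A_nv = 1760, A_nt = 240 mm²; R_n = min(0.6F_uA_nv, 0.6F_yA_gv) + U_bs·F_u·A_nt = 518.4 kN → 389 kN.
Bolt shear governs: 283 kN.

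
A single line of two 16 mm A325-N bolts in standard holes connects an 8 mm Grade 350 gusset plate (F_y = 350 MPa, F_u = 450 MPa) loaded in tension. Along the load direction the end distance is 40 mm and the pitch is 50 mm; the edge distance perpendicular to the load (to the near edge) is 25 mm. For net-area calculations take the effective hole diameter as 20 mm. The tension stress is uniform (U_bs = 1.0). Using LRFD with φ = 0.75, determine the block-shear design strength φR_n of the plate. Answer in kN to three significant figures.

138 kN

Shear plane L_v = 40 + 1·50 = 90 mm; A_gv = 90 × 8 = 720 mm².
A_nv = (90 − 1.5·20) × 8 = 480 mm².
A_nt = (25 − 0.5·20) × 8 = 120 mm².
0.6 F_u A_nv = 129.6 kN; 0.6 F_y A_gv = 151.2 kN → shear rupture governs the shear term.
R_n = 129.6 + 1.0 × 450 × 120 / 1000 = 183.6 kN.
Design strength φR_n = 0.75 × 183.6 = 138 kN.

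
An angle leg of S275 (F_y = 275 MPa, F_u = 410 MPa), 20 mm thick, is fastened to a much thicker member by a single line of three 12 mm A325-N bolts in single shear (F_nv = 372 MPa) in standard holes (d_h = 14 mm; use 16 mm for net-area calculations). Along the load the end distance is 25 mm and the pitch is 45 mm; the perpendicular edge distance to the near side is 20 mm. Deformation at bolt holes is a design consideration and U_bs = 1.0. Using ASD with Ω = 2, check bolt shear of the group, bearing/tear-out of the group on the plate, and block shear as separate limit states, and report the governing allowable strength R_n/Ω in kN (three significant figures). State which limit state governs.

Bolt shear: A_b = π·12²/4 = 113.1 mm²; R_n = 372 × 113.1 × 3 × 1 / 1000 = 126.2 kN → 126.2 / 2 = 63.1 kN.
Bearing: edge l_c = 18, r_n = 177.1 kN; interior l_c = 31, r_n = 236.2 kN; R_n = 177.1 + 2·236.2 = 649.4 kN → 325 kN.
Block shear: A_gv = 2300, A_nv = 1500, A_nt = 240 mm²; R_n = min(0.6F_uA_nv, 0.6F_yA_gv) + U_bs·F_u·A_nt = 467.4 kN → 234 kN.
Bolt shear governs: 63.1 kN.

63.1 kN (bolt shear governs)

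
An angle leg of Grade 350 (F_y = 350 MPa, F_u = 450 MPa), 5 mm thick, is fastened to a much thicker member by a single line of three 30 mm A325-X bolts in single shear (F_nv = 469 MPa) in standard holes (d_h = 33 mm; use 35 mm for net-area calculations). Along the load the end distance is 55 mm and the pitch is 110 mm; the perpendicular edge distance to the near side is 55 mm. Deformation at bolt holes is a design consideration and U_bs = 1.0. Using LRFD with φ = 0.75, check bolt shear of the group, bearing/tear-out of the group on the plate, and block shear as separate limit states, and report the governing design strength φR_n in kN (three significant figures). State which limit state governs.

253 kN (block shear governs)

Bolt shear: A_b = π·30²/4 = 706.9 mm²; R_n = 469 × 706.9 × 3 × 1 / 1000 = 994.5 kN → 0.75 × 994.5 = 746 kN.
Bearing: edge l_c = 38.5, r_n = 103.9 kN; interior l_c = 77, r_n = 162 kN; R_n = 103.9 + 2·162 = 427.9 kN → 321 kN.
Block shear: A_gv = 1375, A_nv = 937.5, A_nt = 187.5 mm²; R_n = min(0.6F_uA_nv, 0.6F_yA_gv) + U_bs·F_u·A_nt = 337.5 kN → 253 kN.
Block shear governs: 253 kN.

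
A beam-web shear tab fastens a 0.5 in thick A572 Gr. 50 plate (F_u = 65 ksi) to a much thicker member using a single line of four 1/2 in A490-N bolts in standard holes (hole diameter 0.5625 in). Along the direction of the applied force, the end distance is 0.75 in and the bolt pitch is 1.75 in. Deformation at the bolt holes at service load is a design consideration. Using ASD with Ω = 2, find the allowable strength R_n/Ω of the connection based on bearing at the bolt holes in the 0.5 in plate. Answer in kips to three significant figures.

67.6 kips

Per bolt r_n = 1.2 l_c t F_u ≤ 2.4 d t F_u; upper limit = 2.4 × 0.5 × 0.5 × 65 = 39 kips.
Edge bolt: l_c = 0.75 − 0.5625/2 = 0.4688 in → 1.2 × 0.4688 × 0.5 × 65 = 18.28 → r_n = 18.28 kips.
Interior bolts: l_c = 1.75 − 0.5625 = 1.188 in → 1.2 × 1.188 × 0.5 × 65 = 46.31 → r_n = 39 kips.
R_n = 1 × 18.28 + 3 × 39 = 135.3 kips.
Allowable strength R_n/Ω = 135.3 / 2 = 67.6 kips.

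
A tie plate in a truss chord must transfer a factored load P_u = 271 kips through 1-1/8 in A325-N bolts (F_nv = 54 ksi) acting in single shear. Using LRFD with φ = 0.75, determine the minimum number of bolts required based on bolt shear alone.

A_b = π·1.125²/4 = 0.994 in².
Per-bolt design strength φR_n = 0.75 × 54 × 0.994 × 1 = 40.26 kips.
n ≥ 271 / 40.26 = 6.732 → use 7 bolts.

7 bolts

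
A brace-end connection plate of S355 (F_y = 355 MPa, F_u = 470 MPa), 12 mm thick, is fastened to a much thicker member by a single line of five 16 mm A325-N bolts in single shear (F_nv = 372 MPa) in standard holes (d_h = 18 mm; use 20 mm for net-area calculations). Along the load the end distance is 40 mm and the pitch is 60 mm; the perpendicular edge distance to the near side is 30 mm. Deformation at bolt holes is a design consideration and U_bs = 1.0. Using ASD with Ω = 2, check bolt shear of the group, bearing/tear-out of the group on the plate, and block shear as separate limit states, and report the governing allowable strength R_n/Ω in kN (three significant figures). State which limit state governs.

187 kN (bolt shear governs)

Bolt shear: A_b = π·16²/4 = 201.1 mm²; R_n = 372 × 201.1 × 5 × 1 / 1000 = 374 kN → 374 / 2 = 187 kN.
Bearing: edge l_c = 31, r_n = 209.8 kN; interior l_c = 42, r_n = 216.6 kN; R_n = 209.8 + 4·216.6 = 1076 kN → 538 kN.
Block shear: A_gv = 3360, A_nv = 2280, A_nt = 240 mm²; R_n = min(0.6F_uA_nv, 0.6F_yA_gv) + U_bs·F_u·A_nt = 755.8 kN → 378 kN.
Bolt shear governs: 187 kN.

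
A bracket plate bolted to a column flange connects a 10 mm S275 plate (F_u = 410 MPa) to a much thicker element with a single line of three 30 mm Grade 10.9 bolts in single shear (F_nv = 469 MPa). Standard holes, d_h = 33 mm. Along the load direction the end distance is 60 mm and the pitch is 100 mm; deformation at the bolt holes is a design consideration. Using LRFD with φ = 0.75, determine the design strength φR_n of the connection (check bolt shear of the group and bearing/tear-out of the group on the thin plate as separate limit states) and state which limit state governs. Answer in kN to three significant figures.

Bolt shear: A_b = π·30²/4 = 706.9 mm²; R_n = 469 × 706.9 × 3 × 1 / 1000 = 994.5 kN → 0.75 × 994.5 = 746 kN.
Bearing (1.2 l_c t F_u ≤ 2.4 d t F_u): upper limit = 2.4·30·10·410 / 1000 = 295.2 kN.
  Edge l_c = 60 − 33/2 = 43.5 → r_n = 214 kN; interior l_c = 100 − 33 = 67 → r_n = 295.2 kN.
  R_n,bearing = 1·214 + 2·295.2 = 804.4 kN → 0.75 × 804.4 = 603 kN.
Bearing governs: 603 kN.

603 kN (bearing governs)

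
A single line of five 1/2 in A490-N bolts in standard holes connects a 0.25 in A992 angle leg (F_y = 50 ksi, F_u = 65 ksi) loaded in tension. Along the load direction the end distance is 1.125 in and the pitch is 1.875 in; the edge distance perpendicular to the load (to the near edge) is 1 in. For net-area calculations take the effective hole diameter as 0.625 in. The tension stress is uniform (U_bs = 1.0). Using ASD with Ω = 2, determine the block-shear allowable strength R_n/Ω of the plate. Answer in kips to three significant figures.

33.9 kips

Shear plane L_v = 1.125 + 4·1.875 = 8.625 in; A_gv = 8.625 × 0.25 = 2.156 in².
A_nv = (8.625 − 4.5·0.625) × 0.25 = 1.453 in².
A_nt = (1 − 0.5·0.625) × 0.25 = 0.1719 in².
0.6 F_u A_nv = 56.67 kips; 0.6 F_y A_gv = 64.69 kips → shear rupture governs the shear term.
R_n = 56.67 + 1.0 × 65 × 0.1719 = 67.84 kips.
Allowable strength R_n/Ω = 67.84 / 2 = 33.9 kips.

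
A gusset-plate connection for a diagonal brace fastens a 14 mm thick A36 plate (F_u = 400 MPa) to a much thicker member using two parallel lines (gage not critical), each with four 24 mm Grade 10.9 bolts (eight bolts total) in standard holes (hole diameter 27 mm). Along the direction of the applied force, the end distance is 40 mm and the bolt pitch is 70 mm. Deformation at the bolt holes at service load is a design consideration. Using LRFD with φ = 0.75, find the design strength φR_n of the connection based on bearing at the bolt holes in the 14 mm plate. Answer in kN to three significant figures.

Per bolt r_n = 1.2 l_c t F_u ≤ 2.4 d t F_u; upper limit = 2.4 × 24 × 14 × 400 / 1000 = 322.6 kN.
Edge bolt: l_c = 40 − 27/2 = 26.5 mm → 1.2 × 26.5 × 14 × 400 / 1000 = 178.1 → r_n = 178.1 kN.
Interior bolts: l_c = 70 − 27 = 43 mm → 1.2 × 43 × 14 × 400 / 1000 = 289 → r_n = 289 kN.
R_n = 2 × 178.1 + 6 × 289 = 2090 kN.
Design strength φR_n = 0.75 × 2090 = 1570 kN.

1570 kN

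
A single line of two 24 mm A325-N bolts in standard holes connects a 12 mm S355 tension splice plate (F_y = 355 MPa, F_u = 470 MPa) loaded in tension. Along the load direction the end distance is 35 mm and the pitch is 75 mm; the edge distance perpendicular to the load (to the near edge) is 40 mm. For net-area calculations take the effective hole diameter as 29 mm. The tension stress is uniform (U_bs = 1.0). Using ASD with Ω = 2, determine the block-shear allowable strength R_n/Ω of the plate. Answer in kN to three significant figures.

Shear plane L_v = 35 + 1·75 = 110 mm; A_gv = 110 × 12 = 1320 mm².
A_nv = (110 − 1.5·29) × 12 = 798 mm².
A_nt = (40 − 0.5·29) × 12 = 306 mm².
0.6 F_u A_nv = 225 kN; 0.6 F_y A_gv = 281.2 kN → shear rupture governs the shear term.
R_n = 225 + 1.0 × 470 × 306 / 1000 = 368.9 kN.
Allowable strength R_n/Ω = 368.9 / 2 = 184 kN.

184 kN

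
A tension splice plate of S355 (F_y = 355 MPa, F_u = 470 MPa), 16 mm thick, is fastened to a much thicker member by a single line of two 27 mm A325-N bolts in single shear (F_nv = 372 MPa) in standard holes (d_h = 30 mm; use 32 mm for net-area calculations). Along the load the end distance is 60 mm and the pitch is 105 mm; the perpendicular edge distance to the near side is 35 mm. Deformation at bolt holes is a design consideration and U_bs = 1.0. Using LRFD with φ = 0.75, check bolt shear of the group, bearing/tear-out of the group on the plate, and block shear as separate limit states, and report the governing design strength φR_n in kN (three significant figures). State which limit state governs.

Bolt shear: A_b = π·27²/4 = 572.6 mm²; R_n = 372 × 572.6 × 2 × 1 / 1000 = 426 kN → 0.75 × 426 = 319 kN.
Bearing: edge l_c = 45, r_n = 406.1 kN; interior l_c = 75, r_n = 487.3 kN; R_n = 406.1 + 1·487.3 = 893.4 kN → 670 kN.
Block shear: A_gv = 2640, A_nv = 1872, A_nt = 304 mm²; R_n = min(0.6F_uA_nv, 0.6F_yA_gv) + U_bs·F_u·A_nt = 670.8 kN → 503 kN.
Bolt shear governs: 319 kN.

319 kN (bolt shear governs)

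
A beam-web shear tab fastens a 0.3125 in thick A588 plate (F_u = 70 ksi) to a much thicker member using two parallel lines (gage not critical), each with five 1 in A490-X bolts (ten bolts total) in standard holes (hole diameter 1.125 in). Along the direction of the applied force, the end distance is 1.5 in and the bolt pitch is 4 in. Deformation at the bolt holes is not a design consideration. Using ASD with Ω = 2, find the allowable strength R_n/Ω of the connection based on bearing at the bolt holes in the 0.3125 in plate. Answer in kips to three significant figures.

293 kips

Per bolt r_n = 1.5 l_c t F_u ≤ 3.0 d t F_u; upper limit = 3.0 × 1 × 0.3125 × 70 = 65.62 kips.
Edge bolt: l_c = 1.5 − 1.125/2 = 0.9375 in → 1.5 × 0.9375 × 0.3125 × 70 = 30.76 → r_n = 30.76 kips.
Interior bolts: l_c = 4 − 1.125 = 2.875 in → 1.5 × 2.875 × 0.3125 × 70 = 94.34 → r_n = 65.62 kips.
R_n = 2 × 30.76 + 8 × 65.62 = 586.5 kips.
Allowable strength R_n/Ω = 586.5 / 2 = 293 kips.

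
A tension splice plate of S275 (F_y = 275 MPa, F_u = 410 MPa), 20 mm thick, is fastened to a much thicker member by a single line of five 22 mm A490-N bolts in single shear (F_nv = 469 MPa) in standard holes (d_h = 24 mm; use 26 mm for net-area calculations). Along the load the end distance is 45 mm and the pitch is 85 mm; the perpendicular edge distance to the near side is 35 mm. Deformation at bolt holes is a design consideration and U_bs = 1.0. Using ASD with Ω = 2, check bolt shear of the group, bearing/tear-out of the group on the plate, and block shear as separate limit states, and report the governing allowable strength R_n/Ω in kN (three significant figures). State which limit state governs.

Bolt shear: A_b = π·22²/4 = 380.1 mm²; R_n = 469 × 380.1 × 5 × 1 / 1000 = 891.4 kN → 891.4 / 2 = 446 kN.
Bearing: edge l_c = 33, r_n = 324.7 kN; interior l_c = 61, r_n = 433 kN; R_n = 324.7 + 4·433 = 2057 kN → 1030 kN.
Block shear: A_gv = 7700, A_nv = 5360, A_nt = 440 mm²; R_n = min(0.6F_uA_nv, 0.6F_yA_gv) + U_bs·F_u·A_nt = 1451 kN → 725 kN.
Bolt shear governs: 446 kN.

446 kN (bolt shear governs)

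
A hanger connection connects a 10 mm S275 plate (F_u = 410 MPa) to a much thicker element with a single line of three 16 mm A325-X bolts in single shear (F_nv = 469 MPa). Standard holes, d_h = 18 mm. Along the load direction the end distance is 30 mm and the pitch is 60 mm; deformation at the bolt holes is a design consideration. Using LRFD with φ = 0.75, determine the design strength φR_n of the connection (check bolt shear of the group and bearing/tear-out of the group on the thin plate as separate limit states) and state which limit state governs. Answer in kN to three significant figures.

Bolt shear: A_b = π·16²/4 = 201.1 mm²; R_n = 469 × 201.1 × 3 × 1 / 1000 = 282.9 kN → 0.75 × 282.9 = 212 kN.
Bearing (1.2 l_c t F_u ≤ 2.4 d t F_u): upper limit = 2.4·16·10·410 / 1000 = 157.4 kN.
  Edge l_c = 30 − 18/2 = 21 → r_n = 103.3 kN; interior l_c = 60 − 18 = 42 → r_n = 157.4 kN.
  R_n,bearing = 1·103.3 + 2·157.4 = 418.2 kN → 0.75 × 418.2 = 314 kN.
Bolt shear governs: 212 kN.

212 kN (bolt shear governs)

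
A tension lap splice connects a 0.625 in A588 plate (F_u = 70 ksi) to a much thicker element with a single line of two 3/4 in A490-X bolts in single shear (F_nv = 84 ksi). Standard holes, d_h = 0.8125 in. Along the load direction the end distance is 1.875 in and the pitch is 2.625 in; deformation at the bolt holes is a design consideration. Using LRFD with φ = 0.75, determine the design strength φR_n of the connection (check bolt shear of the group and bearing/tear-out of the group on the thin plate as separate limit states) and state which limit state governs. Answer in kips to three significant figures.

Bolt shear: A_b = π·0.75²/4 = 0.4418 in²; R_n = 84 × 0.4418 × 2 × 1 = 74.22 kips → 0.75 × 74.22 = 55.7 kips.
Bearing (1.2 l_c t F_u ≤ 2.4 d t F_u): upper limit = 2.4·0.75·0.625·70 = 78.75 kips.
  Edge l_c = 1.875 − 0.8125/2 = 1.469 → r_n = 77.11 kips; interior l_c = 2.625 − 0.8125 = 1.812 → r_n = 78.75 kips.
  R_n,bearing = 1·77.11 + 1·78.75 = 155.9 kips → 0.75 × 155.9 = 117 kips.
Bolt shear governs: 55.7 kips.

55.7 kips (bolt shear governs)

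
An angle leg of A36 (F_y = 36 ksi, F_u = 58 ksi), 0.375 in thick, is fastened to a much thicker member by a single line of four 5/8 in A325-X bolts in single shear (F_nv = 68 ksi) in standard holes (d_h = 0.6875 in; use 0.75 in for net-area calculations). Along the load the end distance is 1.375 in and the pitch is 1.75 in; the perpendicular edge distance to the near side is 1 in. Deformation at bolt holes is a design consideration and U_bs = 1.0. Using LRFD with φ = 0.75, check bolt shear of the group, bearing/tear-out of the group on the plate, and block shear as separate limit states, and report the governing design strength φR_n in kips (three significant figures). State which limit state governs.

Bolt shear: A_b = π·0.625²/4 = 0.3068 in²; R_n = 68 × 0.3068 × 4 × 1 = 83.45 kips → 0.75 × 83.45 = 62.6 kips.
Bearing: edge l_c = 1.031, r_n = 26.92 kips; interior l_c = 1.062, r_n = 27.73 kips; R_n = 26.92 + 3·27.73 = 110.1 kips → 82.6 kips.
Block shear: A_gv = 2.484, A_nv = 1.5, A_nt = 0.2344 in²; R_n = min(0.6F_uA_nv, 0.6F_yA_gv) + U_bs·F_u·A_nt = 65.79 kips → 49.3 kips.
Block shear governs: 49.3 kips.

49.3 kips (block shear governs)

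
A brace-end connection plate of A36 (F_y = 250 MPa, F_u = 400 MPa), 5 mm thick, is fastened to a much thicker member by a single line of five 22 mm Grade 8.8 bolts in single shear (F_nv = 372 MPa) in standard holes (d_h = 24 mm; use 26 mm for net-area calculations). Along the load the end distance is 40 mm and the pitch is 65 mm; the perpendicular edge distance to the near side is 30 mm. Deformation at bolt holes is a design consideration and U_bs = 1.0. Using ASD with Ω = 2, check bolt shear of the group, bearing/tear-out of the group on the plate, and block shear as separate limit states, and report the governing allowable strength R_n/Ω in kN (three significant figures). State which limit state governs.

127 kN (block shear governs)

Bolt shear: A_b = π·22²/4 = 380.1 mm²; R_n = 372 × 380.1 × 5 × 1 / 1000 = 707 kN → 707 / 2 = 354 kN.
Bearing: edge l_c = 28, r_n = 67.2 kN; interior l_c = 41, r_n = 98.4 kN; R_n = 67.2 + 4·98.4 = 460.8 kN → 230 kN.
Block shear: A_gv = 1500, A_nv = 915, A_nt = 85 mm²; R_n = min(0.6F_uA_nv, 0.6F_yA_gv) + U_bs·F_u·A_nt = 253.6 kN → 127 kN.
Block shear governs: 127 kN.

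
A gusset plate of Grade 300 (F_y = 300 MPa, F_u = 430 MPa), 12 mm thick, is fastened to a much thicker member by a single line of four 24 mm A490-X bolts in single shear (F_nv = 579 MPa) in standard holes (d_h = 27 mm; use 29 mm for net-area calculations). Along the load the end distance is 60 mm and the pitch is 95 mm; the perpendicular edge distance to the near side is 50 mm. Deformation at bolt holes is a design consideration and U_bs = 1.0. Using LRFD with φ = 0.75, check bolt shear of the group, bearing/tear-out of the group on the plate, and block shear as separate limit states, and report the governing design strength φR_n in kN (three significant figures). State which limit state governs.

696 kN (block shear governs)

Bolt shear: A_b = π·24²/4 = 452.4 mm²; R_n = 579 × 452.4 × 4 × 1 / 1000 = 1048 kN → 0.75 × 1048 = 786 kN.
Bearing: edge l_c = 46.5, r_n = 287.9 kN; interior l_c = 68, r_n = 297.2 kN; R_n = 287.9 + 3·297.2 = 1180 kN → 885 kN.
Block shear: A_gv = 4140, A_nv = 2922, A_nt = 426 mm²; R_n = min(0.6F_uA_nv, 0.6F_yA_gv) + U_bs·F_u·A_nt = 928.4 kN → 696 kN.
Block shear governs: 696 kN.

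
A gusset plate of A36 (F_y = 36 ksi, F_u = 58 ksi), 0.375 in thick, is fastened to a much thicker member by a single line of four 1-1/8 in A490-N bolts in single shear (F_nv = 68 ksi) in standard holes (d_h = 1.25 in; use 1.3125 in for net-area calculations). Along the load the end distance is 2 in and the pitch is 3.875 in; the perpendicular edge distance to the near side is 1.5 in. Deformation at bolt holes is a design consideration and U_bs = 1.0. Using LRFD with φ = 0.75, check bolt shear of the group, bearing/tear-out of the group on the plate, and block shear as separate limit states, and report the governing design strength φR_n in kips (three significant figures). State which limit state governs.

96.5 kips (block shear governs)

Bolt shear: A_b = π·1.125²/4 = 0.994 in²; R_n = 68 × 0.994 × 4 × 1 = 270.4 kips → 0.75 × 270.4 = 203 kips.
Bearing: edge l_c = 1.375, r_n = 35.89 kips; interior l_c = 2.625, r_n = 58.72 kips; R_n = 35.89 + 3·58.72 = 212.1 kips → 159 kips.
Block shear: A_gv = 5.109, A_nv = 3.387, A_nt = 0.3164 in²; R_n = min(0.6F_uA_nv, 0.6F_yA_gv) + U_bs·F_u·A_nt = 128.7 kips → 96.5 kips.
Block shear governs: 96.5 kips.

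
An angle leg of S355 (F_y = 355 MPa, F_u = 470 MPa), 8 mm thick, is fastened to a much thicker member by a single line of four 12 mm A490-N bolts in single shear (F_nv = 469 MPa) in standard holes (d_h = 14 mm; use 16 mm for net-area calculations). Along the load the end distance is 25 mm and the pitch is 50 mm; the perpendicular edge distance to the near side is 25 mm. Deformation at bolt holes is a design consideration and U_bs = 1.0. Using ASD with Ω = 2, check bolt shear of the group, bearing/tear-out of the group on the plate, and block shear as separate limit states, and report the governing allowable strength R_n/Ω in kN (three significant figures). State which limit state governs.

106 kN (bolt shear governs)

Bolt shear: A_b = π·12²/4 = 113.1 mm²; R_n = 469 × 113.1 × 4 × 1 / 1000 = 212.2 kN → 212.2 / 2 = 106 kN.
Bearing: edge l_c = 18, r_n = 81.22 kN; interior l_c = 36, r_n = 108.3 kN; R_n = 81.22 + 3·108.3 = 406.1 kN → 203 kN.
Block shear: A_gv = 1400, A_nv = 952, A_nt = 136 mm²; R_n = min(0.6F_uA_nv, 0.6F_yA_gv) + U_bs·F_u·A_nt = 332.4 kN → 166 kN.
Bolt shear governs: 106 kN.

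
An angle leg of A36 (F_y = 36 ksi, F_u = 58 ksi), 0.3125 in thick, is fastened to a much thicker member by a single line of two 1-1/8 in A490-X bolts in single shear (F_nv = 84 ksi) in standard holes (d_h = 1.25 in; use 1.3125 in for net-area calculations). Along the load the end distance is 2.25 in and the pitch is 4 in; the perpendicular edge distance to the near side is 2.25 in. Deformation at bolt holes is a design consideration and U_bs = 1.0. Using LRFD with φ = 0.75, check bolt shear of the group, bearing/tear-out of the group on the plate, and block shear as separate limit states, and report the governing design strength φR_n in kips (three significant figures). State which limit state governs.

Bolt shear: A_b = π·1.125²/4 = 0.994 in²; R_n = 84 × 0.994 × 2 × 1 = 167 kips → 0.75 × 167 = 125 kips.
Bearing: edge l_c = 1.625, r_n = 35.34 kips; interior l_c = 2.75, r_n = 48.94 kips; R_n = 35.34 + 1·48.94 = 84.28 kips → 63.2 kips.
Block shear: A_gv = 1.953, A_nv = 1.338, A_nt = 0.498 in²; R_n = min(0.6F_uA_nv, 0.6F_yA_gv) + U_bs·F_u·A_nt = 71.07 kips → 53.3 kips.
Block shear governs: 53.3 kips.

53.3 kips (block shear governs)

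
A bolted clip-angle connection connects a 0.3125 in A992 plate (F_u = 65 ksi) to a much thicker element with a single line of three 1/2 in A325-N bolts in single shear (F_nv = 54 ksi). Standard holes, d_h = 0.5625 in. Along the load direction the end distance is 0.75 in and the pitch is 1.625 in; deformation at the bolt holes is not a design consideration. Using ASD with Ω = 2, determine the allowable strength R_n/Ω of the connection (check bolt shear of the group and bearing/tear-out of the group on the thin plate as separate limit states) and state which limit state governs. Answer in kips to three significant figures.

15.9 kips (bolt shear governs)

Bolt shear: A_b = π·0.5²/4 = 0.1963 in²; R_n = 54 × 0.1963 × 3 × 1 = 31.81 kips → 31.81 / 2 = 15.9 kips.
Bearing (1.5 l_c t F_u ≤ 3.0 d t F_u): upper limit = 3.0·0.5·0.3125·65 = 30.47 kips.
  Edge l_c = 0.75 − 0.5625/2 = 0.4688 → r_n = 14.28 kips; interior l_c = 1.625 − 0.5625 = 1.062 → r_n = 30.47 kips.
  R_n,bearing = 1·14.28 + 2·30.47 = 75.22 kips → 75.22 / 2 = 37.6 kips.
Bolt shear governs: 15.9 kips.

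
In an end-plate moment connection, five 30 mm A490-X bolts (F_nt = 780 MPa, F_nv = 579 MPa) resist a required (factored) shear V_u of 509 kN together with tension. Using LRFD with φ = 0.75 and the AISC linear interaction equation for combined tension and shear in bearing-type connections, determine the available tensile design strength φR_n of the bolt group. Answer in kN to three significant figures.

2000 kN

A_b = π·30²/4 = 706.9 mm²; f_rv = 509 × 1000 / (5 × 706.9) = 144 MPa.
F'_nt = 1.3 F_nt − (F_nt / φF_nv) f_rv = 1.3·780 − (780/(0.75·579))·144 = 755.3 MPa, capped at F_nt → F'_nt = 755.3 MPa.
R_n = F'_nt · A_b · n = 755.3 × 706.9 × 5 / 1000 = 2670 kN.
Design strength φR_n = 0.75 × 2670 = 2000 kN.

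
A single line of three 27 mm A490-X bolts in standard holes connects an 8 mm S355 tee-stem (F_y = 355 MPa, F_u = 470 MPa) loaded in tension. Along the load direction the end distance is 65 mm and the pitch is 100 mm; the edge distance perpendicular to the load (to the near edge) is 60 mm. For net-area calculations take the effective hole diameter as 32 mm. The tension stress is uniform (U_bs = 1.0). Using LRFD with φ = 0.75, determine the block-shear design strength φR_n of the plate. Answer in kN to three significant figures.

437 kN

Shear plane L_v = 65 + 2·100 = 265 mm; A_gv = 265 × 8 = 2120 mm².
A_nv = (265 − 2.5·32) × 8 = 1480 mm².
A_nt = (60 − 0.5·32) × 8 = 352 mm².
0.6 F_u A_nv = 417.4 kN; 0.6 F_y A_gv = 451.6 kN → shear rupture governs the shear term.
R_n = 417.4 + 1.0 × 470 × 352 / 1000 = 582.8 kN.
Design strength φR_n = 0.75 × 582.8 = 437 kN.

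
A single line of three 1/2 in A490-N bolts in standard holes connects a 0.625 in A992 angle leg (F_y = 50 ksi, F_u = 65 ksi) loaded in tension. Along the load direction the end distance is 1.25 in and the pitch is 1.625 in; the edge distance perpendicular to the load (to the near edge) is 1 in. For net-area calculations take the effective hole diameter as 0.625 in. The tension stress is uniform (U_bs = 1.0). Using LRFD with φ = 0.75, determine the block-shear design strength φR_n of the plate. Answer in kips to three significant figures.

74.6 kips

Shear plane L_v = 1.25 + 2·1.625 = 4.5 in; A_gv = 4.5 × 0.625 = 2.812 in².
A_nv = (4.5 − 2.5·0.625) × 0.625 = 1.836 in².
A_nt = (1 − 0.5·0.625) × 0.625 = 0.4297 in².
0.6 F_u A_nv = 71.6 kips; 0.6 F_y A_gv = 84.38 kips → shear rupture governs the shear term.
R_n = 71.6 + 1.0 × 65 × 0.4297 = 99.53 kips.
Design strength φR_n = 0.75 × 99.53 = 74.6 kips.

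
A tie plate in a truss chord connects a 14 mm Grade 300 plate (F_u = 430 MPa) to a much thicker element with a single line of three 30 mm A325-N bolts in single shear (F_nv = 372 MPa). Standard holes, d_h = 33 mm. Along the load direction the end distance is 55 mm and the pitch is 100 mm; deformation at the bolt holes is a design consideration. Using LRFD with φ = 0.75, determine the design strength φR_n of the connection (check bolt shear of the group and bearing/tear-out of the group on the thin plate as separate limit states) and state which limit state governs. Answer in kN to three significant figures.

Bolt shear: A_b = π·30²/4 = 706.9 mm²; R_n = 372 × 706.9 × 3 × 1 / 1000 = 788.9 kN → 0.75 × 788.9 = 592 kN.
Bearing (1.2 l_c t F_u ≤ 2.4 d t F_u): upper limit = 2.4·30·14·430 / 1000 = 433.4 kN.
  Edge l_c = 55 − 33/2 = 38.5 → r_n = 278.1 kN; interior l_c = 100 − 33 = 67 → r_n = 433.4 kN.
  R_n,bearing = 1·278.1 + 2·433.4 = 1145 kN → 0.75 × 1145 = 859 kN.
Bolt shear governs: 592 kN.

592 kN (bolt shear governs)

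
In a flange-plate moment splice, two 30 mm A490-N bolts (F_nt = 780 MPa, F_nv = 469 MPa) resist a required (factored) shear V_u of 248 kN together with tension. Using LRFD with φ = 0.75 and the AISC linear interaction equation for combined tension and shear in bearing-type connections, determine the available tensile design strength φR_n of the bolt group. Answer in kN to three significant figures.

A_b = π·30²/4 = 706.9 mm²; f_rv = 248 × 1000 / (2 × 706.9) = 175.4 MPa.
F'_nt = 1.3 F_nt − (F_nt / φF_nv) f_rv = 1.3·780 − (780/(0.75·469))·175.4 = 625 MPa, capped at F_nt → F'_nt = 625 MPa.
R_n = F'_nt · A_b · n = 625 × 706.9 × 2 / 1000 = 883.6 kN.
Design strength φR_n = 0.75 × 883.6 = 663 kN.

663 kN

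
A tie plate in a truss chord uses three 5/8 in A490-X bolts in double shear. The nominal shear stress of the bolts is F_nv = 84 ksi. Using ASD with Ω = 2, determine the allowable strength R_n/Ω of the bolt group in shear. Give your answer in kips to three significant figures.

77.3 kips

A_b = π × 0.625² / 4 = 0.3068 in².
R_n = F_nv · A_b · n · n_s = 84 × 0.3068 × 3 × 2 = 154.6 kips.
Allowable strength R_n/Ω = 154.6 / 2 = 77.3 kips.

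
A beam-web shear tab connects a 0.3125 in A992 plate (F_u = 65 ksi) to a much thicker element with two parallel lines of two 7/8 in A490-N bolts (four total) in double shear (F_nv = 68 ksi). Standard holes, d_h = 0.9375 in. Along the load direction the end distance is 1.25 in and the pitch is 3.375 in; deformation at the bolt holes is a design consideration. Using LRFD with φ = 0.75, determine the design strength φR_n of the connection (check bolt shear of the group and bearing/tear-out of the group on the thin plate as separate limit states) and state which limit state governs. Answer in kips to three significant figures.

92.5 kips (bearing governs)

Bolt shear: A_b = π·0.875²/4 = 0.6013 in²; R_n = 68 × 0.6013 × 4 × 2 = 327.1 kips → 0.75 × 327.1 = 245 kips.
Bearing (1.2 l_c t F_u ≤ 2.4 d t F_u): upper limit = 2.4·0.875·0.3125·65 = 42.66 kips.
  Edge l_c = 1.25 − 0.9375/2 = 0.7812 → r_n = 19.04 kips; interior l_c = 3.375 − 0.9375 = 2.438 → r_n = 42.66 kips.
  R_n,bearing = 2·19.04 + 2·42.66 = 123.4 kips → 0.75 × 123.4 = 92.5 kips.
Bearing governs: 92.5 kips.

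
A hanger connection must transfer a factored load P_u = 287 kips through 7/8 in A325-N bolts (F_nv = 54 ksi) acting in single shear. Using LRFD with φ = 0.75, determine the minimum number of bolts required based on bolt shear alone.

A_b = π·0.875²/4 = 0.6013 in².
Per-bolt design strength φR_n = 0.75 × 54 × 0.6013 × 1 = 24.35 kips.
n ≥ 287 / 24.35 = 11.78 → use 12 bolts.

12 bolts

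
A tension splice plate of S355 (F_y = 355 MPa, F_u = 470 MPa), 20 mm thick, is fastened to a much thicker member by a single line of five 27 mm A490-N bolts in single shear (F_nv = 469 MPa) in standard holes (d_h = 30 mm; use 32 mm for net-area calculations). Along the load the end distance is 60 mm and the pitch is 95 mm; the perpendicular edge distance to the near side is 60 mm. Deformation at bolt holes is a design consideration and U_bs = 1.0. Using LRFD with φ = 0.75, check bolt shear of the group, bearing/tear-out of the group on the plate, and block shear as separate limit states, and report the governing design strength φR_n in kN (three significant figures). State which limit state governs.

1010 kN (bolt shear governs)

Bolt shear: A_b = π·27²/4 = 572.6 mm²; R_n = 469 × 572.6 × 5 × 1 / 1000 = 1343 kN → 0.75 × 1343 = 1010 kN.
Bearing: edge l_c = 45, r_n = 507.6 kN; interior l_c = 65, r_n = 609.1 kN; R_n = 507.6 + 4·609.1 = 2944 kN → 2210 kN.
Block shear: A_gv = 8800, A_nv = 5920, A_nt = 880 mm²; R_n = min(0.6F_uA_nv, 0.6F_yA_gv) + U_bs·F_u·A_nt = 2083 kN → 1560 kN.
Bolt shear governs: 1010 kN.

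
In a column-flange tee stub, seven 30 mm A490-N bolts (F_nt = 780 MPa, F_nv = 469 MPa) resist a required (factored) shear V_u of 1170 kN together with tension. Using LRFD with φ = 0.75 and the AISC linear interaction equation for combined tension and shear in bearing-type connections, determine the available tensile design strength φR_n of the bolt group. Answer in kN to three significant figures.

A_b = π·30²/4 = 706.9 mm²; f_rv = 1170 × 1000 / (7 × 706.9) = 236.5 MPa.
F'_nt = 1.3 F_nt − (F_nt / φF_nv) f_rv = 1.3·780 − (780/(0.75·469))·236.5 = 489.7 MPa, capped at F_nt → F'_nt = 489.7 MPa.
R_n = F'_nt · A_b · n = 489.7 × 706.9 × 7 / 1000 = 2423 kN.
Design strength φR_n = 0.75 × 2423 = 1820 kN.

1820 kN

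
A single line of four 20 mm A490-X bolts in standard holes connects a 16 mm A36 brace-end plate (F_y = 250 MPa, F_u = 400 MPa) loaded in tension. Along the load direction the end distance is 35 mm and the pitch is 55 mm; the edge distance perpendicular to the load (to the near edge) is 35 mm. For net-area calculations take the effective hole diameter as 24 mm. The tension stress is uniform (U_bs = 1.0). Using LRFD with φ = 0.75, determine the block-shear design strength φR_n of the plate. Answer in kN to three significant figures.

Shear plane L_v = 35 + 3·55 = 200 mm; A_gv = 200 × 16 = 3200 mm².
A_nv = (200 − 3.5·24) × 16 = 1856 mm².
A_nt = (35 − 0.5·24) × 16 = 368 mm².
0.6 F_u A_nv = 445.4 kN; 0.6 F_y A_gv = 480 kN → shear rupture governs the shear term.
R_n = 445.4 + 1.0 × 400 × 368 / 1000 = 592.6 kN.
Design strength φR_n = 0.75 × 592.6 = 444 kN.

444 kN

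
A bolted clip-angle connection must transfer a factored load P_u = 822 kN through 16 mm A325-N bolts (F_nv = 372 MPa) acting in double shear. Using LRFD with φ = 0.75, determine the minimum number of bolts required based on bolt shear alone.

8 bolts

A_b = π·16²/4 = 201.1 mm².
Per-bolt design strength φR_n = 0.75 × 372 × 201.1 × 2 / 1000 = 112.2 kN.
n ≥ 822 / 112.2 = 7.327 → use 8 bolts.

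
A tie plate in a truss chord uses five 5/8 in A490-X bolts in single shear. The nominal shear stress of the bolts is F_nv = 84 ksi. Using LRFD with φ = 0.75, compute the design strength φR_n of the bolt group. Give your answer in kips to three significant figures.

96.6 kips

A_b = π × 0.625² / 4 = 0.3068 in².
R_n = F_nv · A_b · n · n_s = 84 × 0.3068 × 5 × 1 = 128.9 kips.
Design strength φR_n = 0.75 × 128.9 = 96.6 kips.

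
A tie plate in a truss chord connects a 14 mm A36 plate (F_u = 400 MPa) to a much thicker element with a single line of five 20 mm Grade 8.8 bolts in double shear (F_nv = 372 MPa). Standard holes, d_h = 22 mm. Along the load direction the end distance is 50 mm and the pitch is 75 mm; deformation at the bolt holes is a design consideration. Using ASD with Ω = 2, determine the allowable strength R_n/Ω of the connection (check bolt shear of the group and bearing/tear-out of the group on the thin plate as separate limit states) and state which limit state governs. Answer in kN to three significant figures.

Bolt shear: A_b = π·20²/4 = 314.2 mm²; R_n = 372 × 314.2 × 5 × 2 / 1000 = 1169 kN → 1169 / 2 = 584 kN.
Bearing (1.2 l_c t F_u ≤ 2.4 d t F_u): upper limit = 2.4·20·14·400 / 1000 = 268.8 kN.
  Edge l_c = 50 − 22/2 = 39 → r_n = 262.1 kN; interior l_c = 75 − 22 = 53 → r_n = 268.8 kN.
  R_n,bearing = 1·262.1 + 4·268.8 = 1337 kN → 1337 / 2 = 669 kN.
Bolt shear governs: 584 kN.

584 kN (bolt shear governs)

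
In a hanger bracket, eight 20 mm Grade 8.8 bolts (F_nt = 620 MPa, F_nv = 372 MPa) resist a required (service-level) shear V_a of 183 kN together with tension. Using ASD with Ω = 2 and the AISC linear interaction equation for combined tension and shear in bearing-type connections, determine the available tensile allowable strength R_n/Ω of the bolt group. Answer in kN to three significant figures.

A_b = π·20²/4 = 314.2 mm²; f_rv = 183 × 1000 / (8 × 314.2) = 72.81 MPa.
F'_nt = 1.3 F_nt − (Ω F_nt / F_nv) f_rv = 1.3·620 − (2·620/372)·72.81 = 563.3 MPa, capped at F_nt → F'_nt = 563.3 MPa.
R_n = F'_nt · A_b · n = 563.3 × 314.2 × 8 / 1000 = 1416 kN.
Allowable strength R_n/Ω = 1416 / 2 = 708 kN.

708 kN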